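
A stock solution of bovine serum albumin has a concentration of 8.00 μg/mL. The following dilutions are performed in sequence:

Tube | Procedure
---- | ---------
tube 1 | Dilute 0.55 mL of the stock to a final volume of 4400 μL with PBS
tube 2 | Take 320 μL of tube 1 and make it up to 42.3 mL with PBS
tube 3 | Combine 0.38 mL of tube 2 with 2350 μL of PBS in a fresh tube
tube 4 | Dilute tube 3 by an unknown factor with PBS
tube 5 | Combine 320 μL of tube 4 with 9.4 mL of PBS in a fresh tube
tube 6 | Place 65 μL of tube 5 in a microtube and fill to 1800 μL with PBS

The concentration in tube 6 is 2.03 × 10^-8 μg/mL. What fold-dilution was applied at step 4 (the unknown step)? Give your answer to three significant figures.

61.7-fold

Step 1: 0.55 mL brought to 4400 μL → factor 4.4/0.55 = 8
Step 2: 320 μL brought to 42.3 mL → factor 42300/320 = 132.19
Step 3: 0.38 mL + 2350 μL = 2.73 mL total → factor 2.73/0.38 = 7.1842
Step 4: unknown factor x
Step 5: 320 μL + 9.4 mL = 9720 μL total → factor 9720/320 = 30.375
Step 6: 65 μL brought to 1800 μL → factor 1800/65 = 27.692
Product of known-step factors = 6.3905 × 10^6
Overall factor = 8.00 μg/mL / (2.03 × 10^-8 μg/mL) = 3.9409 × 10^8
x = 3.9409 × 10^8 / 6.3905 × 10^6 = 61.7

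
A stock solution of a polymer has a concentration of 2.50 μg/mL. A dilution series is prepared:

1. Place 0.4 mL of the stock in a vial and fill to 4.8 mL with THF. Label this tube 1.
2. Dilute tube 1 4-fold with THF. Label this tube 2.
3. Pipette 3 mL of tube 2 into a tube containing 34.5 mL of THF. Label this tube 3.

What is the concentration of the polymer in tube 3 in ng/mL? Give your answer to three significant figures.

Step 1: 0.4 mL brought to 4.8 mL → factor 4.8/0.4 = 12
Step 2: 4-fold → factor 4
Step 3: 3 mL + 34.5 mL = 37.5 mL total → factor 37.5/3 = 12.5
Overall dilution factor = 12 × 4 × 12.5 = 600
Final = 2.50 μg/mL / 600 = 0.004167 μg/mL = 4.17 ng/mL

4.17 ng/mL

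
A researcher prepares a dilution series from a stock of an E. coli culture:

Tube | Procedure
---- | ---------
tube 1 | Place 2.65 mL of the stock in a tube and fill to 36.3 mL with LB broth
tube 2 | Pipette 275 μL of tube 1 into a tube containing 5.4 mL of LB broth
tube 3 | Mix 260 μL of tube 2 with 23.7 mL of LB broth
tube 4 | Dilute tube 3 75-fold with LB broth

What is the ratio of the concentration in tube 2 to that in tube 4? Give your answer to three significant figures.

6.91 × 10^3

Step 1: 2.65 mL brought to 36.3 mL → factor 36.3/2.65 = 13.698
Step 2: 275 μL + 5.4 mL = 5675 μL total → factor 5675/275 = 20.636
Step 3: 260 μL + 23.7 mL = 23960 μL total → factor 23960/260 = 92.154
Step 4: 75-fold → factor 75
Dilution factor to tube 2 = 282.68; to tube 4 = 1.9537 × 10^6
[tube 2]/[tube 4] = (factor to tube 4)/(factor to tube 2) = 1.9537 × 10^6/282.68 = 6.91 × 10^3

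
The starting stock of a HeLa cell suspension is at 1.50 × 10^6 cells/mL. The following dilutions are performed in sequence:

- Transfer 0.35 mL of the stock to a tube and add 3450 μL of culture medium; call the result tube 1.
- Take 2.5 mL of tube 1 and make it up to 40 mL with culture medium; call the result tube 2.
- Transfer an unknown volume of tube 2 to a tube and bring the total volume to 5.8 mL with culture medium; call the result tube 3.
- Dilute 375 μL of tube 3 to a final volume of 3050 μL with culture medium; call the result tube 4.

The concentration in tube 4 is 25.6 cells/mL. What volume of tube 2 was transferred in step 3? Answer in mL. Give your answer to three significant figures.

0.140 mL

Step 1: 0.35 mL + 3450 μL = 3.8 mL total → factor 3.8/0.35 = 10.857
Step 2: 2.5 mL brought to 40 mL → factor 40/2.5 = 16
Step 3: v brought to 5.8 mL → factor = 5.8 mL/v
Step 4: 375 μL brought to 3050 μL → factor 3050/375 = 8.1333
Product of known-step factors = 1412.9
Overall factor = 1.50 × 10^6 cells/mL / (25.6 cells/mL) = 58594
Step-3 factor = 58594 / 1412.9 = 41.471
v = 5.8 mL / 41.471 = 0.140 mL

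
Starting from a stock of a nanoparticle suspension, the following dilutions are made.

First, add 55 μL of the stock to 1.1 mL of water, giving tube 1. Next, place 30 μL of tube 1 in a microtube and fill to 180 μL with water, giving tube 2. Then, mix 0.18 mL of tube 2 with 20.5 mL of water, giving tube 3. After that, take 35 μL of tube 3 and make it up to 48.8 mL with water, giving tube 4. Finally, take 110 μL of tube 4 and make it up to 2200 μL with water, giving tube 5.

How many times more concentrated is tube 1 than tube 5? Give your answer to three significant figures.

Step 1: 55 μL + 1.1 mL = 1155 μL total → factor 1155/55 = 21
Step 2: 30 μL brought to 180 μL → factor 180/30 = 6
Step 3: 0.18 mL + 20.5 mL = 20.68 mL total → factor 20.68/0.18 = 114.89
Step 4: 35 μL brought to 48.8 mL → factor 48800/35 = 1394.3
Step 5: 110 μL brought to 2200 μL → factor 2200/110 = 20
Dilution factor to tube 1 = 21; to tube 5 = 4.0367 × 10^8
[tube 1]/[tube 5] = (factor to tube 5)/(factor to tube 1) = 4.0367 × 10^8/21 = 1.92 × 10^7

1.92 × 10^7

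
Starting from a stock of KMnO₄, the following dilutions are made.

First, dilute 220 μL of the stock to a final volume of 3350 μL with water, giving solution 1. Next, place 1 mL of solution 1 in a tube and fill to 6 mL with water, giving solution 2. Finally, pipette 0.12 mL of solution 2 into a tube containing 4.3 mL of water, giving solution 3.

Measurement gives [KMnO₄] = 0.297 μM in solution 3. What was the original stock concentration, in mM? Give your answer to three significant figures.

0.999 mM

Step 1: 220 μL brought to 3350 μL → factor 3350/220 = 15.227
Step 2: 1 mL brought to 6 mL → factor 6/1 = 6
Step 3: 0.12 mL + 4.3 mL = 4.42 mL total → factor 4.42/0.12 = 36.833
Overall dilution factor = 15.227 × 6 × 36.833 = 3365.2
Stock = 0.297 μM × 3365.2 = 999.5 μM = 0.999 mM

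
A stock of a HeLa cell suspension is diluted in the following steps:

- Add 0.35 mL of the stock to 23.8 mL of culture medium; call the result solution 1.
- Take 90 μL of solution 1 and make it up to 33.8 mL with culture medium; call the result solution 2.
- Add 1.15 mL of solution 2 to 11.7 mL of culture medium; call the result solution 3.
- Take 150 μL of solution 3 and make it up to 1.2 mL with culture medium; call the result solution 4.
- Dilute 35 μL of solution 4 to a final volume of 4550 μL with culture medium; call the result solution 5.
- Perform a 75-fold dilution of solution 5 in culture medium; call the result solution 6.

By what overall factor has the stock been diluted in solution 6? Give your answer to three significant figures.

Step 1: 0.35 mL + 23.8 mL = 24.15 mL total → factor 24.15/0.35 = 69
Step 2: 90 μL brought to 33.8 mL → factor 33800/90 = 375.56
Step 3: 1.15 mL + 11.7 mL = 12.85 mL total → factor 12.85/1.15 = 11.174
Step 4: 150 μL brought to 1.2 mL → factor 1200/150 = 8
Step 5: 35 μL brought to 4550 μL → factor 4550/35 = 130
Step 6: 75-fold → factor 75
Overall dilution factor = 69 × 375.56 × 11.174 × 8 × 130 × 75 = 2.2585 × 10^10

2.26 × 10^10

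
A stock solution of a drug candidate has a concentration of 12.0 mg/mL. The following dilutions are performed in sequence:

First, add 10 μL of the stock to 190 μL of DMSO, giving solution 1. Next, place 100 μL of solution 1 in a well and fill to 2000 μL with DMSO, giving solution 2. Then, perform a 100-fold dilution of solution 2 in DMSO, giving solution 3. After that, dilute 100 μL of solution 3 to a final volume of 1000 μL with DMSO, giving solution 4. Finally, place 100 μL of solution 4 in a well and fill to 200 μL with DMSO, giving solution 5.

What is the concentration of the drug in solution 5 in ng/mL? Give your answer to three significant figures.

Step 1: 10 μL + 190 μL = 200 μL total → factor 200/10 = 20
Step 2: 100 μL brought to 2000 μL → factor 2000/100 = 20
Step 3: 100-fold → factor 100
Step 4: 100 μL brought to 1000 μL → factor 1000/100 = 10
Step 5: 100 μL brought to 200 μL → factor 200/100 = 2
Dilution factor through solution 5 = 20 × 20 × 100 × 10 × 2 = 8 × 10^5
[solution 5] = 12.0 mg/mL / 8 × 10^5 = 1.500 × 10^-5 mg/mL = 15.0 ng/mL

15.0 ng/mL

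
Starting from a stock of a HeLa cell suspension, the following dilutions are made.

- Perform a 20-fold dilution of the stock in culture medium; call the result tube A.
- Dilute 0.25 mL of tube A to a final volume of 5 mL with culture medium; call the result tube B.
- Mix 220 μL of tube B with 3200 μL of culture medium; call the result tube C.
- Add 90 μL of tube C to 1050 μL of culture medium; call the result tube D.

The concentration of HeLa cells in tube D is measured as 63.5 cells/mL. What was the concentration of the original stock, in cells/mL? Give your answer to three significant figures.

5.00 × 10^6 cells/mL

Step 1: 20-fold → factor 20
Step 2: 0.25 mL brought to 5 mL → factor 5/0.25 = 20
Step 3: 220 μL + 3200 μL = 3420 μL total → factor 3420/220 = 15.545
Step 4: 90 μL + 1050 μL = 1140 μL total → factor 1140/90 = 12.667
Overall dilution factor = 20 × 20 × 15.545 × 12.667 = 78764
Stock = 63.5 cells/mL × 78764 = 5.00 × 10^6 cells/mL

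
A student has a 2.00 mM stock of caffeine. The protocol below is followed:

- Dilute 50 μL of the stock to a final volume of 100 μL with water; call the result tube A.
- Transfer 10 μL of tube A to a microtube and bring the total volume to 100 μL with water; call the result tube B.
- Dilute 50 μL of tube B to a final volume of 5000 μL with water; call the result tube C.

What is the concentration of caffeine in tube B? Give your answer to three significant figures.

Step 1: 50 μL brought to 100 μL → factor 100/50 = 2
Step 2: 10 μL brought to 100 μL → factor 100/10 = 10
Dilution factor through tube B = 2 × 10 = 20
[tube B] = 2.00 mM / 20 = 0.100 mM

0.100 mM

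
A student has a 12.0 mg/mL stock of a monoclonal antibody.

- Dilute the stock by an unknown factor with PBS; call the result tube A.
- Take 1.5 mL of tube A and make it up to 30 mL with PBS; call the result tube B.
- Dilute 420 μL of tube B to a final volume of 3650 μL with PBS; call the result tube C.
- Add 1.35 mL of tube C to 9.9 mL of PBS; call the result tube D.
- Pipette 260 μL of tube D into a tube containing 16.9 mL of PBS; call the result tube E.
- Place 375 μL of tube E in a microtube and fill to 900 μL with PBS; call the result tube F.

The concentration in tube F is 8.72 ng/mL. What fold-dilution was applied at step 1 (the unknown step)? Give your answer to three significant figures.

6.00-fold

Step 1: unknown factor x
Step 2: 1.5 mL brought to 30 mL → factor 30/1.5 = 20
Step 3: 420 μL brought to 3650 μL → factor 3650/420 = 8.6905
Step 4: 1.35 mL + 9.9 mL = 11.25 mL total → factor 11.25/1.35 = 8.3333
Step 5: 260 μL + 16.9 mL = 17160 μL total → factor 17160/260 = 66
Step 6: 375 μL brought to 900 μL → factor 900/375 = 2.4
Product of known-step factors = 2.2943 × 10^5
Overall factor = 12.0 mg/mL / (8.72 ng/mL) = 1.3761 × 10^6
x = 1.3761 × 10^6 / 2.2943 × 10^5 = 6.00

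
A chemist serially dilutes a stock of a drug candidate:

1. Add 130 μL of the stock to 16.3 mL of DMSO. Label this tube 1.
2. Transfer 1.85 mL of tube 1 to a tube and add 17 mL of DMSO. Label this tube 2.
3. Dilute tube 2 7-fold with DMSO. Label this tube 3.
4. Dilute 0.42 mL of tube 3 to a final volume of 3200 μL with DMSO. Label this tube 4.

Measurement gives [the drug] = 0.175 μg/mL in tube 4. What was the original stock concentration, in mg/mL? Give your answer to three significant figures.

12.0 mg/mL

Step 1: 130 μL + 16.3 mL = 16430 μL total → factor 16430/130 = 126.38
Step 2: 1.85 mL + 17 mL = 18.85 mL total → factor 18.85/1.85 = 10.189
Step 3: 7-fold → factor 7
Step 4: 0.42 mL brought to 3200 μL → factor 3.2/0.42 = 7.619
Overall dilution factor = 126.38 × 10.189 × 7 × 7.619 = 68680
Stock = 0.175 μg/mL × 68680 = 1.202 × 10^4 μg/mL = 12.0 mg/mL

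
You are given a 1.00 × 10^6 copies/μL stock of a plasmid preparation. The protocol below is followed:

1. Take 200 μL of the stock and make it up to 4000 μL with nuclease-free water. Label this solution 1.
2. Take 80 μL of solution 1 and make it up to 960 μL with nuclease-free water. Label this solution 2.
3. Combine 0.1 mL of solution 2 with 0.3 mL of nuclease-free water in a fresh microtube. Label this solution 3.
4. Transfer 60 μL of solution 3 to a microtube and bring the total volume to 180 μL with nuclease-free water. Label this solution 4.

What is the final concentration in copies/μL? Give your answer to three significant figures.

Step 1: 200 μL brought to 4000 μL → factor 4000/200 = 20
Step 2: 80 μL brought to 960 μL → factor 960/80 = 12
Step 3: 0.1 mL + 0.3 mL = 0.4 mL total → factor 0.4/0.1 = 4
Step 4: 60 μL brought to 180 μL → factor 180/60 = 3
Overall dilution factor = 20 × 12 × 4 × 3 = 2880
Final = 1.00 × 10^6 copies/μL / 2880 = 347 copies/μL

347 copies/μL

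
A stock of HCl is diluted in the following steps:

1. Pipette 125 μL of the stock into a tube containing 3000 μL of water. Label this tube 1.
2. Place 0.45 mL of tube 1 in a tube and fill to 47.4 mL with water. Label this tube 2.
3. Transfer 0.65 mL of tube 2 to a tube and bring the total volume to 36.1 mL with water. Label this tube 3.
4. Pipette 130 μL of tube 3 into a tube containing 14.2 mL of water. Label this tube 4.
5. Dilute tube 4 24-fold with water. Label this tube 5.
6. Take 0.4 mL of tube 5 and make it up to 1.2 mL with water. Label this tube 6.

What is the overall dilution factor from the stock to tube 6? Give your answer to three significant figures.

Step 1: 125 μL + 3000 μL = 3125 μL total → factor 3125/125 = 25
Step 2: 0.45 mL brought to 47.4 mL → factor 47.4/0.45 = 105.33
Step 3: 0.65 mL brought to 36.1 mL → factor 36.1/0.65 = 55.538
Step 4: 130 μL + 14.2 mL = 14330 μL total → factor 14330/130 = 110.23
Step 5: 24-fold → factor 24
Step 6: 0.4 mL brought to 1.2 mL → factor 1.2/0.4 = 3
Overall dilution factor = 25 × 105.33 × 55.538 × 110.23 × 24 × 3 = 1.1607 × 10^9

1.16 × 10^9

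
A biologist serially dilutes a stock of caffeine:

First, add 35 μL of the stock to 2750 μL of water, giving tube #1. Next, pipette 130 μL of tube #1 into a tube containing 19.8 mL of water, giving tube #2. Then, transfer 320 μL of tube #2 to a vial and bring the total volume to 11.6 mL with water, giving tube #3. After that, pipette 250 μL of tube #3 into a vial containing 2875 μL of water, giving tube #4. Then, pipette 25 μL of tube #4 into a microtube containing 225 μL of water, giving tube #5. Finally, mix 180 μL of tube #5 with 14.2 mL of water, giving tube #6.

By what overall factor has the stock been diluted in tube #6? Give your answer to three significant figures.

Step 1: 35 μL + 2750 μL = 2785 μL total → factor 2785/35 = 79.571
Step 2: 130 μL + 19.8 mL = 19930 μL total → factor 19930/130 = 153.31
Step 3: 320 μL brought to 11.6 mL → factor 11600/320 = 36.25
Step 4: 250 μL + 2875 μL = 3125 μL total → factor 3125/250 = 12.5
Step 5: 25 μL + 225 μL = 250 μL total → factor 250/25 = 10
Step 6: 180 μL + 14.2 mL = 14380 μL total → factor 14380/180 = 79.889
Overall dilution factor = 79.571 × 153.31 × 36.25 × 12.5 × 10 × 79.889 = 4.416 × 10^9

4.42 × 10^9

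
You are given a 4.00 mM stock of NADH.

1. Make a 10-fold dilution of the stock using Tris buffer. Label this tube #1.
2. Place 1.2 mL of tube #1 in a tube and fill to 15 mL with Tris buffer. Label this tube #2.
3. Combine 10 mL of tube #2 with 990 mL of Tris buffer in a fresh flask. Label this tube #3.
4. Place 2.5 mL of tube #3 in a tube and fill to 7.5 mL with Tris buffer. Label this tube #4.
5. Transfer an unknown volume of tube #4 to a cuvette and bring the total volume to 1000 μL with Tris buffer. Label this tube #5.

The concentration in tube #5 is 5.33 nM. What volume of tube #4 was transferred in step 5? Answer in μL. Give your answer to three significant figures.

50.0 μL

Step 1: 10-fold → factor 10
Step 2: 1.2 mL brought to 15 mL → factor 15/1.2 = 12.5
Step 3: 10 mL + 990 mL = 1000 mL total → factor 1000/10 = 100
Step 4: 2.5 mL brought to 7.5 mL → factor 7.5/2.5 = 3
Step 5: v brought to 1000 μL → factor = 1000 μL/v
Product of known-step factors = 37500
Overall factor = 4.00 mM / (5.33 nM) = 7.5047 × 10^5
Step-5 factor = 7.5047 × 10^5 / 37500 = 20.013
v = 1000 μL / 20.013 = 50.0 μL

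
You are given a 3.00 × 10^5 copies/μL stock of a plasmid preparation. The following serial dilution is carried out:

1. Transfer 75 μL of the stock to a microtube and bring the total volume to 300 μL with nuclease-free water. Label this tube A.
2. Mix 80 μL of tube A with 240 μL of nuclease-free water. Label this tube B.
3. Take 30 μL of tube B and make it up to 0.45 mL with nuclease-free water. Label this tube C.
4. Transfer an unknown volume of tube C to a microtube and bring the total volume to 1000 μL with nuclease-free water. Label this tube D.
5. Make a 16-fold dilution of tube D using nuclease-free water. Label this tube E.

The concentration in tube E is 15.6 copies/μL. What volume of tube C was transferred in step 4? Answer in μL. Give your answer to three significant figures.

200 μL

Step 1: 75 μL brought to 300 μL → factor 300/75 = 4
Step 2: 80 μL + 240 μL = 320 μL total → factor 320/80 = 4
Step 3: 30 μL brought to 0.45 mL → factor 450/30 = 15
Step 4: v brought to 1000 μL → factor = 1000 μL/v
Step 5: 16-fold → factor 16
Product of known-step factors = 3840
Overall factor = 3.00 × 10^5 copies/μL / (15.6 copies/μL) = 19231
Step-4 factor = 19231 / 3840 = 5.008
v = 1000 μL / 5.008 = 200 μL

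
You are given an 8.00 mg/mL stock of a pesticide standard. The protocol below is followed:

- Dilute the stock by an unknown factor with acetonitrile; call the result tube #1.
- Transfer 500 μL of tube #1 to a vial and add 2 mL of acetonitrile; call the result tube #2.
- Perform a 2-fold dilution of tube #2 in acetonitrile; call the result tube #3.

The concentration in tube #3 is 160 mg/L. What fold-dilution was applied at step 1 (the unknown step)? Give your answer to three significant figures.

5.00-fold

Step 1: unknown factor x
Step 2: 500 μL + 2 mL = 2500 μL total → factor 2500/500 = 5
Step 3: 2-fold → factor 2
Product of known-step factors = 10
Overall factor = 8.00 mg/mL / (160 mg/L) = 50
x = 50 / 10 = 5.00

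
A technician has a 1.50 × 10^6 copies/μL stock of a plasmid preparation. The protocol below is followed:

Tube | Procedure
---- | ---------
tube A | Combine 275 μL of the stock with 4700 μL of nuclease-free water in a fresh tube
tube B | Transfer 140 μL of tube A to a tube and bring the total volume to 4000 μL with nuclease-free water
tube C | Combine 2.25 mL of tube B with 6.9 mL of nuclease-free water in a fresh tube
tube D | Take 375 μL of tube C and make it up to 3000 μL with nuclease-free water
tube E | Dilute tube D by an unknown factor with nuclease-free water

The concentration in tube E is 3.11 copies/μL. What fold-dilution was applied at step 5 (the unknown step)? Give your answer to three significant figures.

28.7-fold

Step 1: 275 μL + 4700 μL = 4975 μL total → factor 4975/275 = 18.091
Step 2: 140 μL brought to 4000 μL → factor 4000/140 = 28.571
Step 3: 2.25 mL + 6.9 mL = 9.15 mL total → factor 9.15/2.25 = 4.0667
Step 4: 375 μL brought to 3000 μL → factor 3000/375 = 8
Step 5: unknown factor x
Product of known-step factors = 16816
Overall factor = 1.50 × 10^6 copies/μL / (3.11 copies/μL) = 4.8232 × 10^5
x = 4.8232 × 10^5 / 16816 = 28.7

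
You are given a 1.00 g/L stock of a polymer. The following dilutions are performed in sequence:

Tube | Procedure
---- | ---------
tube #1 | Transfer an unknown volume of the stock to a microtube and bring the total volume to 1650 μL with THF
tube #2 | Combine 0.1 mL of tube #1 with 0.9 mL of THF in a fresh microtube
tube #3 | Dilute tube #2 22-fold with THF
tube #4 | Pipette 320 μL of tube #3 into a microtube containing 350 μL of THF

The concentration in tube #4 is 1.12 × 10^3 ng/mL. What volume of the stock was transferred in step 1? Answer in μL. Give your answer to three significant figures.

851 μL

Step 1: v brought to 1650 μL → factor = 1650 μL/v
Step 2: 0.1 mL + 0.9 mL = 1 mL total → factor 1/0.1 = 10
Step 3: 22-fold → factor 22
Step 4: 320 μL + 350 μL = 670 μL total → factor 670/320 = 2.0938
Product of known-step factors = 460.62
Overall factor = 1.00 g/L / (1.12 × 10^3 ng/mL) = 892.86
Step-1 factor = 892.86 / 460.62 = 1.9384
v = 1650 μL / 1.9384 = 851 μL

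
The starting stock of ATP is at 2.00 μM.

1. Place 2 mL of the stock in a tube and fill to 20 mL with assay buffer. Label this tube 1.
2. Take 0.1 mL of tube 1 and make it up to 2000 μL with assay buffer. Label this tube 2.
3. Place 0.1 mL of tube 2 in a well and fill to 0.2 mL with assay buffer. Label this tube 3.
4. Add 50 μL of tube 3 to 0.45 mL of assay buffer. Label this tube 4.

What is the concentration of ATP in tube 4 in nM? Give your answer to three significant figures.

Step 1: 2 mL brought to 20 mL → factor 20/2 = 10
Step 2: 0.1 mL brought to 2000 μL → factor 2/0.1 = 20
Step 3: 0.1 mL brought to 0.2 mL → factor 0.2/0.1 = 2
Step 4: 50 μL + 0.45 mL = 500 μL total → factor 500/50 = 10
Overall dilution factor = 10 × 20 × 2 × 10 = 4000
Final = 2.00 μM / 4000 = 0.0005000 μM = 0.500 nM

0.500 nM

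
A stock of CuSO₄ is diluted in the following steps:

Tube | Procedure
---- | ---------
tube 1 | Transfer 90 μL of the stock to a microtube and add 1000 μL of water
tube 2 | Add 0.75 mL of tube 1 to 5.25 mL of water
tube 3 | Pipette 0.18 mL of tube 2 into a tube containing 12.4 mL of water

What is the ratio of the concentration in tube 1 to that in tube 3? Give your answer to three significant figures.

Step 1: 90 μL + 1000 μL = 1090 μL total → factor 1090/90 = 12.111
Step 2: 0.75 mL + 5.25 mL = 6 mL total → factor 6/0.75 = 8
Step 3: 0.18 mL + 12.4 mL = 12.58 mL total → factor 12.58/0.18 = 69.889
Dilution factor to tube 1 = 12.111; to tube 3 = 6771.5
[tube 1]/[tube 3] = (factor to tube 3)/(factor to tube 1) = 6771.5/12.111 = 559

559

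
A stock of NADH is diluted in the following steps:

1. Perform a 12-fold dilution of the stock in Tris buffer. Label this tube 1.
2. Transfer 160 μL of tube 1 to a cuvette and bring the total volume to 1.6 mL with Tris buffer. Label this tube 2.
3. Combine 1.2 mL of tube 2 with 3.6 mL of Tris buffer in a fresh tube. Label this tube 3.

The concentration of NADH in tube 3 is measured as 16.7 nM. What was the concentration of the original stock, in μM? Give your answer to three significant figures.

8.02 μM

Step 1: 12-fold → factor 12
Step 2: 160 μL brought to 1.6 mL → factor 1600/160 = 10
Step 3: 1.2 mL + 3.6 mL = 4.8 mL total → factor 4.8/1.2 = 4
Overall dilution factor = 12 × 10 × 4 = 480
Stock = 16.7 nM × 480 = 8016 nM = 8.02 μM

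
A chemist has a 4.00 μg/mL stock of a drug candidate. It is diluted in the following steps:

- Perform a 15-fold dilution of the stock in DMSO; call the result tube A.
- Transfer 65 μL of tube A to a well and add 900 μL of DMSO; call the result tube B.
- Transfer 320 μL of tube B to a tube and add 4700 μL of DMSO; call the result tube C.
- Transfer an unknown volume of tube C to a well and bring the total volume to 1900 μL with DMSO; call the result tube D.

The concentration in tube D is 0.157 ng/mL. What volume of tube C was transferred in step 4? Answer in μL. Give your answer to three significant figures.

261 μL

Step 1: 15-fold → factor 15
Step 2: 65 μL + 900 μL = 965 μL total → factor 965/65 = 14.846
Step 3: 320 μL + 4700 μL = 5020 μL total → factor 5020/320 = 15.688
Step 4: v brought to 1900 μL → factor = 1900 μL/v
Product of known-step factors = 3493.5
Overall factor = 4.00 μg/mL / (0.157 ng/mL) = 25478
Step-4 factor = 25478 / 3493.5 = 7.2929
v = 1900 μL / 7.2929 = 261 μL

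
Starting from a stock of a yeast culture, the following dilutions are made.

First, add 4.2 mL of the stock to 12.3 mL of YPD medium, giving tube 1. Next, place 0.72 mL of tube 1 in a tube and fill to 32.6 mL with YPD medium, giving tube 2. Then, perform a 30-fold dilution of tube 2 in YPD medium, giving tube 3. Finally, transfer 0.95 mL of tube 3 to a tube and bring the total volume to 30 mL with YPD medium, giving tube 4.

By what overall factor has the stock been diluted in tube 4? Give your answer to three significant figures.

1.69 × 10^5

Step 1: 4.2 mL + 12.3 mL = 16.5 mL total → factor 16.5/4.2 = 3.9286
Step 2: 0.72 mL brought to 32.6 mL → factor 32.6/0.72 = 45.278
Step 3: 30-fold → factor 30
Step 4: 0.95 mL brought to 30 mL → factor 30/0.95 = 31.579
Overall dilution factor = 3.9286 × 45.278 × 30 × 31.579 = 1.6852 × 10^5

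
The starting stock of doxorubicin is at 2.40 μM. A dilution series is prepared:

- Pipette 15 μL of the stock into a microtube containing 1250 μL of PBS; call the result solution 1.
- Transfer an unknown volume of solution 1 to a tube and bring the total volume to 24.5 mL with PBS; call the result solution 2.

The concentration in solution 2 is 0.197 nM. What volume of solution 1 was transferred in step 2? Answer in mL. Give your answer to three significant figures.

Step 1: 15 μL + 1250 μL = 1265 μL total → factor 1265/15 = 84.333
Step 2: v brought to 24.5 mL → factor = 24.5 mL/v
Product of known-step factors = 84.333
Overall factor = 2.40 μM / (0.197 nM) = 12183
Step-2 factor = 12183 / 84.333 = 144.46
v = 24.5 mL / 144.46 = 0.170 mL

0.170 mL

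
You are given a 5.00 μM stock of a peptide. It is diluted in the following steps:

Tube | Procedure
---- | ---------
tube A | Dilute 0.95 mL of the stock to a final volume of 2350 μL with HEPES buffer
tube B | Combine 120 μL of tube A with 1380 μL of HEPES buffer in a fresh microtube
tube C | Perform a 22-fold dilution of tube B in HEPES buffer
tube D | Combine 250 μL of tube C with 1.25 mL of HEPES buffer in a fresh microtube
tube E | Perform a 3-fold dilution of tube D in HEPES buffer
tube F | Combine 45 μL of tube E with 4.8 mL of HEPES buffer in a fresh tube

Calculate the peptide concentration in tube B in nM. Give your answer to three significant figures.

Step 1: 0.95 mL brought to 2350 μL → factor 2.35/0.95 = 2.4737
Step 2: 120 μL + 1380 μL = 1500 μL total → factor 1500/120 = 12.5
Dilution factor through tube B = 2.4737 × 12.5 = 30.921
[tube B] = 5.00 μM / 30.921 = 0.1617 μM = 162 nM

162 nM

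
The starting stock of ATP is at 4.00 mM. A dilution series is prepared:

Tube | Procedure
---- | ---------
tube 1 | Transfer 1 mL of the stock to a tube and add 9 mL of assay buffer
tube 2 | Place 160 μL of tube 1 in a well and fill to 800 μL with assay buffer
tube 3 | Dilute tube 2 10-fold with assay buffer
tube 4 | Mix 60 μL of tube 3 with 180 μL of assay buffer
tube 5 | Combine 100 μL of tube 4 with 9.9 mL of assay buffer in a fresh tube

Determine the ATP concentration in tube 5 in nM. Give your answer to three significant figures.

Step 1: 1 mL + 9 mL = 10 mL total → factor 10/1 = 10
Step 2: 160 μL brought to 800 μL → factor 800/160 = 5
Step 3: 10-fold → factor 10
Step 4: 60 μL + 180 μL = 240 μL total → factor 240/60 = 4
Step 5: 100 μL + 9.9 mL = 10000 μL total → factor 10000/100 = 100
Overall dilution factor = 10 × 5 × 10 × 4 × 100 = 2 × 10^5
Final = 4.00 mM / 2 × 10^5 = 2.000 × 10^-5 mM = 20.0 nM

20.0 nM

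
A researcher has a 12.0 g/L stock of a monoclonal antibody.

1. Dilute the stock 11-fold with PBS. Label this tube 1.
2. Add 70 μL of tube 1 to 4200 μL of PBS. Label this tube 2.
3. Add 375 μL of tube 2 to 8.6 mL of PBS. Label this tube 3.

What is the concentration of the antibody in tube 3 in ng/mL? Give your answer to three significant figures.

Step 1: 11-fold → factor 11
Step 2: 70 μL + 4200 μL = 4270 μL total → factor 4270/70 = 61
Step 3: 375 μL + 8.6 mL = 8975 μL total → factor 8975/375 = 23.933
Overall dilution factor = 11 × 61 × 23.933 = 16059
Final = 12.0 g/L / 16059 = 0.0007472 g/L = 747 ng/mL

747 ng/mL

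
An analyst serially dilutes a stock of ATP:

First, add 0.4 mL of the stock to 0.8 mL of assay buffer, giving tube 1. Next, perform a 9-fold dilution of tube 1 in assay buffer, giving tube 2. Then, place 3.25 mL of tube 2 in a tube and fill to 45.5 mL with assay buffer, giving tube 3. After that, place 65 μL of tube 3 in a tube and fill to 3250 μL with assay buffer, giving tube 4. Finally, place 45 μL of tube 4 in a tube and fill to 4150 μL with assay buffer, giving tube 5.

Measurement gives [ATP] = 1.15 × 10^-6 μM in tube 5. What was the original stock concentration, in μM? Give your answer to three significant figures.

2.00 μM

Step 1: 0.4 mL + 0.8 mL = 1.2 mL total → factor 1.2/0.4 = 3
Step 2: 9-fold → factor 9
Step 3: 3.25 mL brought to 45.5 mL → factor 45.5/3.25 = 14
Step 4: 65 μL brought to 3250 μL → factor 3250/65 = 50
Step 5: 45 μL brought to 4150 μL → factor 4150/45 = 92.222
Overall dilution factor = 3 × 9 × 14 × 50 × 92.222 = 1.743 × 10^6
Stock = 1.15 × 10^-6 μM × 1.743 × 10^6 = 2.00 μM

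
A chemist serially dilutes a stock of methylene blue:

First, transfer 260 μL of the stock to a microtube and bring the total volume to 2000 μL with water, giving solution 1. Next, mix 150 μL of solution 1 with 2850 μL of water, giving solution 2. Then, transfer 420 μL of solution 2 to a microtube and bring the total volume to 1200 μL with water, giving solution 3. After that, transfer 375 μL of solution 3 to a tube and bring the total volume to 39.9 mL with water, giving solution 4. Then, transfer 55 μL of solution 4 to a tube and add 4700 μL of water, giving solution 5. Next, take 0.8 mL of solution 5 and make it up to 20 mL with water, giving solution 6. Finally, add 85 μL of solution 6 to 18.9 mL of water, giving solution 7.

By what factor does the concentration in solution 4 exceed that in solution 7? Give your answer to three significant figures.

4.83 × 10^5

Step 1: 260 μL brought to 2000 μL → factor 2000/260 = 7.6923
Step 2: 150 μL + 2850 μL = 3000 μL total → factor 3000/150 = 20
Step 3: 420 μL brought to 1200 μL → factor 1200/420 = 2.8571
Step 4: 375 μL brought to 39.9 mL → factor 39900/375 = 106.4
Step 5: 55 μL + 4700 μL = 4755 μL total → factor 4755/55 = 86.455
Step 6: 0.8 mL brought to 20 mL → factor 20/0.8 = 25
Step 7: 85 μL + 18.9 mL = 18985 μL total → factor 18985/85 = 223.35
Dilution factor to solution 4 = 46769; to solution 7 = 2.2578 × 10^10
[solution 4]/[solution 7] = (factor to solution 7)/(factor to solution 4) = 2.2578 × 10^10/46769 = 4.83 × 10^5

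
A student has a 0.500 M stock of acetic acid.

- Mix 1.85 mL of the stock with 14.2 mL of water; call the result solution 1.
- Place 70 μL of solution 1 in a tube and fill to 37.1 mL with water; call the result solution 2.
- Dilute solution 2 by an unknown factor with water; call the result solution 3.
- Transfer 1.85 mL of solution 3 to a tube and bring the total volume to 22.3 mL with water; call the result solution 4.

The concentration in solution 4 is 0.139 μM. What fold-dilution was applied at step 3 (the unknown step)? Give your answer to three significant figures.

64.9-fold

Step 1: 1.85 mL + 14.2 mL = 16.05 mL total → factor 16.05/1.85 = 8.6757
Step 2: 70 μL brought to 37.1 mL → factor 37100/70 = 530
Step 3: unknown factor x
Step 4: 1.85 mL brought to 22.3 mL → factor 22.3/1.85 = 12.054
Product of known-step factors = 55426
Overall factor = 0.500 M / (0.139 μM) = 3.5971 × 10^6
x = 3.5971 × 10^6 / 55426 = 64.9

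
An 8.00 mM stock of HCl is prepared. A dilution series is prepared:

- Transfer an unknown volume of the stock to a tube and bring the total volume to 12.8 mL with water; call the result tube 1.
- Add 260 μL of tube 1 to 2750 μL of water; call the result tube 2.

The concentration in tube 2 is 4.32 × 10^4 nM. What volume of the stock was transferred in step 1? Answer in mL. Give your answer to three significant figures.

0.800 mL

Step 1: v brought to 12.8 mL → factor = 12.8 mL/v
Step 2: 260 μL + 2750 μL = 3010 μL total → factor 3010/260 = 11.577
Product of known-step factors = 11.577
Overall factor = 8.00 mM / (4.32 × 10^4 nM) = 185.19
Step-1 factor = 185.19 / 11.577 = 15.996
v = 12.8 mL / 15.996 = 0.800 mL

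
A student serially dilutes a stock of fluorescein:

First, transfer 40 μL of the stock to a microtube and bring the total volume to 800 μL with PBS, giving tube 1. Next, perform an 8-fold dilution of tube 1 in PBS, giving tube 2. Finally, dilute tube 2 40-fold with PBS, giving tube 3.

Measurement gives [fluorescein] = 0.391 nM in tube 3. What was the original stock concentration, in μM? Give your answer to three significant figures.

2.50 μM

Step 1: 40 μL brought to 800 μL → factor 800/40 = 20
Step 2: 8-fold → factor 8
Step 3: 40-fold → factor 40
Overall dilution factor = 20 × 8 × 40 = 6400
Stock = 0.391 nM × 6400 = 2502 nM = 2.50 μM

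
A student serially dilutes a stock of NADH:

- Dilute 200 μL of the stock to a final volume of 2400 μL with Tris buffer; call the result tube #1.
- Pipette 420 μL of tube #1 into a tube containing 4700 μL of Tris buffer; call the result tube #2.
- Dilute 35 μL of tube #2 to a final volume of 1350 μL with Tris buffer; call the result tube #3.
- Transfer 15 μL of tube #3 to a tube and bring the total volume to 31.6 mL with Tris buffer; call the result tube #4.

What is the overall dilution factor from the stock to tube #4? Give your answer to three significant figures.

Step 1: 200 μL brought to 2400 μL → factor 2400/200 = 12
Step 2: 420 μL + 4700 μL = 5120 μL total → factor 5120/420 = 12.19
Step 3: 35 μL brought to 1350 μL → factor 1350/35 = 38.571
Step 4: 15 μL brought to 31.6 mL → factor 31600/15 = 2106.7
Overall dilution factor = 12 × 12.19 × 38.571 × 2106.7 = 1.1887 × 10^7

1.19 × 10^7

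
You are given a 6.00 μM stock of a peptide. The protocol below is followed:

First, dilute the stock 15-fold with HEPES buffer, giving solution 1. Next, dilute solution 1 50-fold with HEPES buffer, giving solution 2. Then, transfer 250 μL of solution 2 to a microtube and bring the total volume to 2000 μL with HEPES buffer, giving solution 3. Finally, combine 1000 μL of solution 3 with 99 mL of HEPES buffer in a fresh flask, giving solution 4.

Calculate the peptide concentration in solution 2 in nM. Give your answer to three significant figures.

Step 1: 15-fold → factor 15
Step 2: 50-fold → factor 50
Dilution factor through solution 2 = 15 × 50 = 750
[solution 2] = 6.00 μM / 750 = 0.008000 μM = 8.00 nM

8.00 nM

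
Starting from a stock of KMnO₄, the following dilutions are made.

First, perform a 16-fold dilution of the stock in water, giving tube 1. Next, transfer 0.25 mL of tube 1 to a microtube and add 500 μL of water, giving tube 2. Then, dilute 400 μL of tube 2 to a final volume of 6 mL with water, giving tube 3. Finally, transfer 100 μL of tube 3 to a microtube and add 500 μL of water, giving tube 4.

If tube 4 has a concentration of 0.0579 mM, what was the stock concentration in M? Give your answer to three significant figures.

Step 1: 16-fold → factor 16
Step 2: 0.25 mL + 500 μL = 0.75 mL total → factor 0.75/0.25 = 3
Step 3: 400 μL brought to 6 mL → factor 6000/400 = 15
Step 4: 100 μL + 500 μL = 600 μL total → factor 600/100 = 6
Overall dilution factor = 16 × 3 × 15 × 6 = 4320
Stock = 0.0579 mM × 4320 = 250.1 mM = 0.250 M

0.250 M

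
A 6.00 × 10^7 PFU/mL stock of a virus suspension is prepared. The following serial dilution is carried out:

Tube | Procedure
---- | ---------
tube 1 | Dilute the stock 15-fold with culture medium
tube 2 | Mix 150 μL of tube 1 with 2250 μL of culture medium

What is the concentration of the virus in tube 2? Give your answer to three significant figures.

Step 1: 15-fold → factor 15
Step 2: 150 μL + 2250 μL = 2400 μL total → factor 2400/150 = 16
Overall dilution factor = 15 × 16 = 240
Final = 6.00 × 10^7 PFU/mL / 240 = 2.50 × 10^5 PFU/mL

2.50 × 10^5 PFU/mL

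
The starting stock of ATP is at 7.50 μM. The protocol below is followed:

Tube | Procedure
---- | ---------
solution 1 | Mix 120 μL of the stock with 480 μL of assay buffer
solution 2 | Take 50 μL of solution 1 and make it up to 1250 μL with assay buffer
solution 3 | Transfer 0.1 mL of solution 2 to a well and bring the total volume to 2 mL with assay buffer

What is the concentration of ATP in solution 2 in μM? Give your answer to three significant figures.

Step 1: 120 μL + 480 μL = 600 μL total → factor 600/120 = 5
Step 2: 50 μL brought to 1250 μL → factor 1250/50 = 25
Dilution factor through solution 2 = 5 × 25 = 125
[solution 2] = 7.50 μM / 125 = 0.0600 μM

0.0600 μM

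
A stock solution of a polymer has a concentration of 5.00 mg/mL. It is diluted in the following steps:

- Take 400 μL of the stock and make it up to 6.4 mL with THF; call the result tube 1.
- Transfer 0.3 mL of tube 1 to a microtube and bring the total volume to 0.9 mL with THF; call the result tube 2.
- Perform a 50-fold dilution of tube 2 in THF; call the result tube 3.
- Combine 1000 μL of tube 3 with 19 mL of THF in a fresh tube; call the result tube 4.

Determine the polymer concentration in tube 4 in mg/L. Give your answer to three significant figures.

0.104 mg/L

Step 1: 400 μL brought to 6.4 mL → factor 6400/400 = 16
Step 2: 0.3 mL brought to 0.9 mL → factor 0.9/0.3 = 3
Step 3: 50-fold → factor 50
Step 4: 1000 μL + 19 mL = 20000 μL total → factor 20000/1000 = 20
Overall dilution factor = 16 × 3 × 50 × 20 = 48000
Final = 5.00 mg/mL / 48000 = 0.0001042 mg/mL = 0.104 mg/L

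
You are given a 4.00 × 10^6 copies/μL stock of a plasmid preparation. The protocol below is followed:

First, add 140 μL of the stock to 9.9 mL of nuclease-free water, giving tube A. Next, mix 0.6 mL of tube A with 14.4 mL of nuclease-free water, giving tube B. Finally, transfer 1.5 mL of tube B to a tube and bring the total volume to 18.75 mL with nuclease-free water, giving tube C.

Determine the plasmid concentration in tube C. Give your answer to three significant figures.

Step 1: 140 μL + 9.9 mL = 10040 μL total → factor 10040/140 = 71.714
Step 2: 0.6 mL + 14.4 mL = 15 mL total → factor 15/0.6 = 25
Step 3: 1.5 mL brought to 18.75 mL → factor 18.75/1.5 = 12.5
Overall dilution factor = 71.714 × 25 × 12.5 = 22411
Final = 4.00 × 10^6 copies/μL / 22411 = 178 copies/μL

178 copies/μL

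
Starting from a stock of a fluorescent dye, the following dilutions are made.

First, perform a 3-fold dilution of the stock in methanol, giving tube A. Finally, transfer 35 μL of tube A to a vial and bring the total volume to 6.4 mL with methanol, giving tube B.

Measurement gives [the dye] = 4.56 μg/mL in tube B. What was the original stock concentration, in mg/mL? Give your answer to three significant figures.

2.50 mg/mL

Step 1: 3-fold → factor 3
Step 2: 35 μL brought to 6.4 mL → factor 6400/35 = 182.86
Overall dilution factor = 3 × 182.86 = 548.57
Stock = 4.56 μg/mL × 548.57 = 2501 μg/mL = 2.50 mg/mL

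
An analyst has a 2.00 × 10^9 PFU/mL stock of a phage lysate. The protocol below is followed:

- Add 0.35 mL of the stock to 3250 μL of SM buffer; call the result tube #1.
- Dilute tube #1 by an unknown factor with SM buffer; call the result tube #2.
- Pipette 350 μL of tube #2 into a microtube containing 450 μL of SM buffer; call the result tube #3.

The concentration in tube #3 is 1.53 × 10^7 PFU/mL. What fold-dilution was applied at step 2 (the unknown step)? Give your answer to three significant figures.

Step 1: 0.35 mL + 3250 μL = 3.6 mL total → factor 3.6/0.35 = 10.286
Step 2: unknown factor x
Step 3: 350 μL + 450 μL = 800 μL total → factor 800/350 = 2.2857
Product of known-step factors = 23.51
Overall factor = 2.00 × 10^9 PFU/mL / (1.53 × 10^7 PFU/mL) = 130.72
x = 130.72 / 23.51 = 5.56

5.56-fold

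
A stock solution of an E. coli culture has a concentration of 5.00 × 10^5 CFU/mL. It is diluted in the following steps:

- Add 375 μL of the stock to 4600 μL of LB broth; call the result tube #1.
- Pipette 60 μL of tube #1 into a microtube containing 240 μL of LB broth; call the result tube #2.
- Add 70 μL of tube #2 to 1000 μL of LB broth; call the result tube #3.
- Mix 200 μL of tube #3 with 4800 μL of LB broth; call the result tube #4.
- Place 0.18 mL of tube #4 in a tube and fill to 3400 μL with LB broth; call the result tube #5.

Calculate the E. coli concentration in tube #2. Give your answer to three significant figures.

7.54 × 10^3 CFU/mL

Step 1: 375 μL + 4600 μL = 4975 μL total → factor 4975/375 = 13.267
Step 2: 60 μL + 240 μL = 300 μL total → factor 300/60 = 5
Dilution factor through tube #2 = 13.267 × 5 = 66.333
[tube #2] = 5.00 × 10^5 CFU/mL / 66.333 = 7.54 × 10^3 CFU/mL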